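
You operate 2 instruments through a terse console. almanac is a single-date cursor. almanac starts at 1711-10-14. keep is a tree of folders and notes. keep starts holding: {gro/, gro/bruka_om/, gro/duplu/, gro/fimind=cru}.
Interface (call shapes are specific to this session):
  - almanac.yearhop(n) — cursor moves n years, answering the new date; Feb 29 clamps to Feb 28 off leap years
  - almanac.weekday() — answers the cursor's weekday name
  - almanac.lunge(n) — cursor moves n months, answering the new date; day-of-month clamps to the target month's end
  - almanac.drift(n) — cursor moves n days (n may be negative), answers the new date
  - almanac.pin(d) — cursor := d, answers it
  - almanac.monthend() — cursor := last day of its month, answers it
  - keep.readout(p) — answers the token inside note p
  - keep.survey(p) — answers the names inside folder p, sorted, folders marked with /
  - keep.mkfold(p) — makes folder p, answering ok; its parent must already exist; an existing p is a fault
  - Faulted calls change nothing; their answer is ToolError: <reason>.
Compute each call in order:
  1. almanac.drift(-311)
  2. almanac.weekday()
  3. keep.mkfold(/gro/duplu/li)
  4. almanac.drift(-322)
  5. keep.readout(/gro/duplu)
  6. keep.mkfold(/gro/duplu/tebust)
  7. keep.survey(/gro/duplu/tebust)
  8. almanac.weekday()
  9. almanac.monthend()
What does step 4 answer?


% drift -311
[out] 1710-12-07
% weekday
[out] Sunday
% mkfold /gro/duplu/li
[out] ok
% drift -322
[out] 1710-01-19
% readout /gro/duplu
[out] ToolError: is a directory
% mkfold /gro/duplu/tebust
[out] ok
% survey /gro/duplu/tebust
[out] []
% weekday
[out] Sunday
% monthend
[out] 1710-01-31

Answer: 1710-01-19


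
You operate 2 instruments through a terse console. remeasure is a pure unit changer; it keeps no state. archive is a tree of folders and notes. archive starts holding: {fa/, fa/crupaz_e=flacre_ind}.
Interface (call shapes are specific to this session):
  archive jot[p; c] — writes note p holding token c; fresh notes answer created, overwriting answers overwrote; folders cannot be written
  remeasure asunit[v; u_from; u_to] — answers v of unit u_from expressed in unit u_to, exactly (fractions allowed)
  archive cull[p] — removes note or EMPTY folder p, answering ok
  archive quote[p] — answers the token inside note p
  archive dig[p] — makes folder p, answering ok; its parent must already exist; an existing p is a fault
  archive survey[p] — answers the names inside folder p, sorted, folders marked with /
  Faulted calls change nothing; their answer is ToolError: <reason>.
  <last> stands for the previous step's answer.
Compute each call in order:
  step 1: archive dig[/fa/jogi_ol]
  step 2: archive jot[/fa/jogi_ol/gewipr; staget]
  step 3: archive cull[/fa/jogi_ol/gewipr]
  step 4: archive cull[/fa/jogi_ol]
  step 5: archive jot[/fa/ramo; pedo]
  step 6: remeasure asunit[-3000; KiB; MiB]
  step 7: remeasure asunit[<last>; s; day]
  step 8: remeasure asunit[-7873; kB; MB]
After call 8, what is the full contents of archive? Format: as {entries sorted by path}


Answer: {fa/, fa/crupaz_e=flacre_ind, fa/ramo=pedo}

Derivation:
Now I run archive dig passing p='/fa/jogi_ol': ok.
I try archive jot passing p='/fa/jogi_ol/gewipr', c='staget', → created.
I use archive cull passing p='/fa/jogi_ol/gewipr': ok.
Invoking archive cull passing p='/fa/jogi_ol', giving ok.
Then archive jot passing p='/fa/ramo', c='pedo', — result: created.
Then remeasure asunit passing v='-3000', u_from='KiB', u_to='MiB', and see -375/128.
Invoking remeasure asunit passing v='<last>', u_from='s', u_to='day', → -5/147456.
Next I call remeasure asunit passing v='-7873', u_from='kB', u_to='MB', yielding -7873/1000.


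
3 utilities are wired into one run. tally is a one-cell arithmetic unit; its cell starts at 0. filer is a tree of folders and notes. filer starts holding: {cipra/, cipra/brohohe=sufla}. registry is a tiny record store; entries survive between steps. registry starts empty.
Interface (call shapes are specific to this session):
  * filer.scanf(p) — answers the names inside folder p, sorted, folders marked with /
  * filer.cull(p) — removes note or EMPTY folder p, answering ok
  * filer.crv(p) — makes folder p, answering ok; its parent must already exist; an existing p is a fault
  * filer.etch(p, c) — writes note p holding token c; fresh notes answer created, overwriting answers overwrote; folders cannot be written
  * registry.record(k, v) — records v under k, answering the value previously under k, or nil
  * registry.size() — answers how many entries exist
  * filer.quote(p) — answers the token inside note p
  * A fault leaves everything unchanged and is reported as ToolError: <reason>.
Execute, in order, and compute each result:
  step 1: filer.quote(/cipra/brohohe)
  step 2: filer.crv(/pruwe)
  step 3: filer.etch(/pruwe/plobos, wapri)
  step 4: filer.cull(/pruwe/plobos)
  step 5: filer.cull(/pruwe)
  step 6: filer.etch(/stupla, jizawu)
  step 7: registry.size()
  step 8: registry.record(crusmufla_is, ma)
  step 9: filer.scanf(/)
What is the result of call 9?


Answer: [cipra/, stupla]

Derivation:
Now I run filer.quote(p=/cipra/brohohe), which returns sufla.
Invoking filer.crv(p=/pruwe), and observe ok.
I invoke filer.etch(p=/pruwe/plobos, c=wapri), and get created.
I invoke filer.cull(p=/pruwe/plobos), which returns ok.
Then filer.cull(p=/pruwe), and observe ok.
I call filer.etch(p=/stupla, c=jizawu), and see created.
I invoke registry.size(), and see 0.
Next I call registry.record(k=crusmufla_is, v=ma), and see nil.
Next I call filer.scanf(p=/), yielding [cipra/, stupla].


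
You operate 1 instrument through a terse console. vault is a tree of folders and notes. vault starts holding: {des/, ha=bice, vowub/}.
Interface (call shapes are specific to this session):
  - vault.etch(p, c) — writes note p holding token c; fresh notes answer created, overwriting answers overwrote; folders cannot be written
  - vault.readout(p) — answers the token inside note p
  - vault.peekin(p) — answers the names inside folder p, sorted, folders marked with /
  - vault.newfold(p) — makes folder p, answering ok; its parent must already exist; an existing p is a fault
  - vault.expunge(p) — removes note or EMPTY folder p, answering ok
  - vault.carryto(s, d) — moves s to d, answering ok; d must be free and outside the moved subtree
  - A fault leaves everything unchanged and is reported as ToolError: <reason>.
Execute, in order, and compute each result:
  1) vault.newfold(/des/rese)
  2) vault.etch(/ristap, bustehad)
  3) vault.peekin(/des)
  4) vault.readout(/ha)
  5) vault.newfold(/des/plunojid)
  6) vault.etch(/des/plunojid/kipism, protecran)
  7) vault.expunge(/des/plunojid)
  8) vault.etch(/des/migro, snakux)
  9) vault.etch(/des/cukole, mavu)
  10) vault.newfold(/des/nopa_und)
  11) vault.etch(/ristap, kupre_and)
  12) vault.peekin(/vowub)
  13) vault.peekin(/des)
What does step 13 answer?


Now I run vault.newfold(p: /des/rese), and get ok.
Calling vault.etch(p: /ristap, c: bustehad), giving created.
I use vault.peekin(p: /des), and get [rese/].
Next I call vault.readout(p: /ha), yielding bice.
Next I call vault.newfold(p: /des/plunojid), and get ok.
Invoking vault.etch(p: /des/plunojid/kipism, c: protecran), yielding created.
I invoke vault.expunge(p: /des/plunojid), yielding ToolError: not empty.
Invoking vault.etch(p: /des/migro, c: snakux), — result: created.
I try vault.etch(p: /des/cukole, c: mavu), yielding created.
I try vault.newfold(p: /des/nopa_und), giving ok.
I call vault.etch(p: /ristap, c: kupre_and): overwrote.
Then vault.peekin(p: /vowub), and see [].
I invoke vault.peekin(p: /des), and get [cukole, migro, nopa_und/, plunojid/, rese/].

Answer: [cukole, migro, nopa_und/, plunojid/, rese/]


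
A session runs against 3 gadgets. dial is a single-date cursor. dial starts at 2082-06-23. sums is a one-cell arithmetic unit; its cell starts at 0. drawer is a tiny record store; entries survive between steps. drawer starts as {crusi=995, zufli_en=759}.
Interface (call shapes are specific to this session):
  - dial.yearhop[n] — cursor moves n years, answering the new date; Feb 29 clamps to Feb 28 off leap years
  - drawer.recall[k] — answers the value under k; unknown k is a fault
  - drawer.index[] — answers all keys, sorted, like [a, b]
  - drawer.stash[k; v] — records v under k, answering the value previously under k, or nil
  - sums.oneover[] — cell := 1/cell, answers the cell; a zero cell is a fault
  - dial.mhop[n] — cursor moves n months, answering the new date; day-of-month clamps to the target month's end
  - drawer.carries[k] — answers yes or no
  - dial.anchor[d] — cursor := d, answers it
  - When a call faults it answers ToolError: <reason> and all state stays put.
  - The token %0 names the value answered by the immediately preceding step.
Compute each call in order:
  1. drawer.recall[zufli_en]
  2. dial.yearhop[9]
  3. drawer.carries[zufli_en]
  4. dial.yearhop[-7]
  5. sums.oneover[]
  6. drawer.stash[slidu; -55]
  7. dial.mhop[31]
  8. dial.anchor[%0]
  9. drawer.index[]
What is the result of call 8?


Act: drawer.recall[k: zufli_en]
Obs: 759
Act: dial.yearhop[n: 9]
Obs: 2091-06-23
Act: drawer.carries[k: zufli_en]
Obs: yes
Act: dial.yearhop[n: -7]
Obs: 2084-06-23
Act: sums.oneover[]
Obs: ToolError: reciprocal of zero
Act: drawer.stash[k: slidu; v: -55]
Obs: nil
Act: dial.mhop[n: 31]
Obs: 2087-01-23
Act: dial.anchor[d: %0]
Obs: 2087-01-23
Act: drawer.index[]
Obs: [crusi, slidu, zufli_en]

Answer: 2087-01-23


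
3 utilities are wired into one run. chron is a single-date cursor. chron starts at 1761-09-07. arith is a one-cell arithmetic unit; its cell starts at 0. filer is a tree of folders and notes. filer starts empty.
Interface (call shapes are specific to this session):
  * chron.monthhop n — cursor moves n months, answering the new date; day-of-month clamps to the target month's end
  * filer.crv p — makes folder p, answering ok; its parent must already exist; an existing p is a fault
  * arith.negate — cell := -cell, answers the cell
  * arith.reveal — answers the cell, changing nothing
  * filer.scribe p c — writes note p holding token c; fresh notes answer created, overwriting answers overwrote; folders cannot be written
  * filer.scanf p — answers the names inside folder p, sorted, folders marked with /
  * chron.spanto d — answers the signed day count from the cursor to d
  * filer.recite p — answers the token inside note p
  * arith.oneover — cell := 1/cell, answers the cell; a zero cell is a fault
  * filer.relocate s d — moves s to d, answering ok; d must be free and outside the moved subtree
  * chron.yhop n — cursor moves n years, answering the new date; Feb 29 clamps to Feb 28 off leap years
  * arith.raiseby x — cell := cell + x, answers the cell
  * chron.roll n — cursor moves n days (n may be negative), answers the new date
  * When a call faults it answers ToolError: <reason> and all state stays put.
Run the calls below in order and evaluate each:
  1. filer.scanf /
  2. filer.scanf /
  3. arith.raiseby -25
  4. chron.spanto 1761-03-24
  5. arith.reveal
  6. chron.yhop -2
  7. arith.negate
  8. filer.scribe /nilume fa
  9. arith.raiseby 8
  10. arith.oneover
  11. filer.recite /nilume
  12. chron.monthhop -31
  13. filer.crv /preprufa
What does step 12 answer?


→ scanf(p→/)
← []
→ scanf(p→/)
← []
→ raiseby(x→-25)
← -25
→ spanto(d→1761-03-24)
← -167
→ reveal()
← -25
→ yhop(n→-2)
← 1759-09-07
→ negate()
← 25
→ scribe(p→/nilume, c→fa)
← created
→ raiseby(x→8)
← 33
→ oneover()
← 1/33
→ recite(p→/nilume)
← fa
→ monthhop(n→-31)
← 1757-02-07
→ crv(p→/preprufa)
← ok

Answer: 1757-02-07


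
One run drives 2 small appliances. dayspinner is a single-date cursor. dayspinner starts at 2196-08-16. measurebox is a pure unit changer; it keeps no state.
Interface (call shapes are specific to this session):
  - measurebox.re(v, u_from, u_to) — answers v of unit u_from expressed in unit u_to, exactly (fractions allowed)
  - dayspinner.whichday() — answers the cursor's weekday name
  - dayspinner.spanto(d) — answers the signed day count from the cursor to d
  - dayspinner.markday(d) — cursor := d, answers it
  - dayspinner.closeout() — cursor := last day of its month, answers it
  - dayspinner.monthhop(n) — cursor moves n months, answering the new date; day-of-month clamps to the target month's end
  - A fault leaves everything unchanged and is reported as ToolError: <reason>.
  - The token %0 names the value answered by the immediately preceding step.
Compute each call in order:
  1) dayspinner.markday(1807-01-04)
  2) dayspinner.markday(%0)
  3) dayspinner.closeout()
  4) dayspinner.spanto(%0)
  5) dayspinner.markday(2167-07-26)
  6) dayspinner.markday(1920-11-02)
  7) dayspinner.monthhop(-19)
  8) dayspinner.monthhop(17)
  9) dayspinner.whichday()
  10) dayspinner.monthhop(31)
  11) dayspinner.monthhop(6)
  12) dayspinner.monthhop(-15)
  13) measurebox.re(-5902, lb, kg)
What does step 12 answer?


Answer: 1922-07-02

Derivation:
>> dayspinner.markday(1807-01-04)
<< 1807-01-04
>> dayspinner.markday(%0)
<< 1807-01-04
>> dayspinner.closeout()
<< 1807-01-31
>> dayspinner.spanto(%0)
<< 0
>> dayspinner.markday(2167-07-26)
<< 2167-07-26
>> dayspinner.markday(1920-11-02)
<< 1920-11-02
>> dayspinner.monthhop(-19)
<< 1919-04-02
>> dayspinner.monthhop(17)
<< 1920-09-02
>> dayspinner.whichday()
<< Thursday
>> dayspinner.monthhop(31)
<< 1923-04-02
>> dayspinner.monthhop(6)
<< 1923-10-02
>> dayspinner.monthhop(-15)
<< 1922-07-02
>> measurebox.re(-5902, lb, kg)
<< -133855108387/50000000


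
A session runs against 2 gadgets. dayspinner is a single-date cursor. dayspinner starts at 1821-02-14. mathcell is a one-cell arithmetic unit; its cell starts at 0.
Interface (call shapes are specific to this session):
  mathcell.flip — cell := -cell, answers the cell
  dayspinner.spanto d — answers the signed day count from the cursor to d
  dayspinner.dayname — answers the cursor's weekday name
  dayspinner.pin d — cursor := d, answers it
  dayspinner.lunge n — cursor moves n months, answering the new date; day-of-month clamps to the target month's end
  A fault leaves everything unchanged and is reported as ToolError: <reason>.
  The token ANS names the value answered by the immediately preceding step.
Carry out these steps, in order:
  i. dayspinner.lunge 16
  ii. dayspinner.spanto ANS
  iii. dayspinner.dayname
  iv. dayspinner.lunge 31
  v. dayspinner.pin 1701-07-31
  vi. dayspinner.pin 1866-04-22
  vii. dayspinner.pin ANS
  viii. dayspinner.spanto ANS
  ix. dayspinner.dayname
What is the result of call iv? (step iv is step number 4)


CALL lunge[16]
RET  1822-06-14
CALL spanto[ANS]
RET  0
CALL dayname[]
RET  Friday
CALL lunge[31]
RET  1825-01-14
CALL pin[1701-07-31]
RET  1701-07-31
CALL pin[1866-04-22]
RET  1866-04-22
CALL pin[ANS]
RET  1866-04-22
CALL spanto[ANS]
RET  0
CALL dayname[]
RET  Sunday

Answer: 1825-01-14


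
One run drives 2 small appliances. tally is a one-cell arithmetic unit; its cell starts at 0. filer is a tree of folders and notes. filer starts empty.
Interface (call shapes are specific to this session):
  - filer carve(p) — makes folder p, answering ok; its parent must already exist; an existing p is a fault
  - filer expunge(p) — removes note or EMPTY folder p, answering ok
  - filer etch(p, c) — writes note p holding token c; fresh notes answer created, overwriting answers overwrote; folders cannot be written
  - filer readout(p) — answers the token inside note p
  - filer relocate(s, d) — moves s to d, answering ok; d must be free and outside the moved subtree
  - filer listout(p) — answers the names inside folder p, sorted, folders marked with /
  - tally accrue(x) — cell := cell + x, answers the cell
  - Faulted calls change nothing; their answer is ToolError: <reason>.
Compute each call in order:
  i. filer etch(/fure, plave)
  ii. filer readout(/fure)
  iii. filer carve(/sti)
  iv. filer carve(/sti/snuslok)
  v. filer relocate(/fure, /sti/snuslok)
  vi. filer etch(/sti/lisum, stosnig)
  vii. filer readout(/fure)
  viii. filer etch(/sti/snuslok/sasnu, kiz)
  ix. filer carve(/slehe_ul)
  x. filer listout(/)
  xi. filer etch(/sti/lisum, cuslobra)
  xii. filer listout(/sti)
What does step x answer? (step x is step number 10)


Answer: [fure, slehe_ul/, sti/]

Derivation:
> filer etch p→/fure c→plave
  created
> filer readout p→/fure
  plave
> filer carve p→/sti
  ok
> filer carve p→/sti/snuslok
  ok
> filer relocate s→/fure d→/sti/snuslok
  ToolError: exists
> filer etch p→/sti/lisum c→stosnig
  created
> filer readout p→/fure
  plave
> filer etch p→/sti/snuslok/sasnu c→kiz
  created
> filer carve p→/slehe_ul
  ok
> filer listout p→/
  [fure, slehe_ul/, sti/]
> filer etch p→/sti/lisum c→cuslobra
  overwrote
> filer listout p→/sti
  [lisum, snuslok/]


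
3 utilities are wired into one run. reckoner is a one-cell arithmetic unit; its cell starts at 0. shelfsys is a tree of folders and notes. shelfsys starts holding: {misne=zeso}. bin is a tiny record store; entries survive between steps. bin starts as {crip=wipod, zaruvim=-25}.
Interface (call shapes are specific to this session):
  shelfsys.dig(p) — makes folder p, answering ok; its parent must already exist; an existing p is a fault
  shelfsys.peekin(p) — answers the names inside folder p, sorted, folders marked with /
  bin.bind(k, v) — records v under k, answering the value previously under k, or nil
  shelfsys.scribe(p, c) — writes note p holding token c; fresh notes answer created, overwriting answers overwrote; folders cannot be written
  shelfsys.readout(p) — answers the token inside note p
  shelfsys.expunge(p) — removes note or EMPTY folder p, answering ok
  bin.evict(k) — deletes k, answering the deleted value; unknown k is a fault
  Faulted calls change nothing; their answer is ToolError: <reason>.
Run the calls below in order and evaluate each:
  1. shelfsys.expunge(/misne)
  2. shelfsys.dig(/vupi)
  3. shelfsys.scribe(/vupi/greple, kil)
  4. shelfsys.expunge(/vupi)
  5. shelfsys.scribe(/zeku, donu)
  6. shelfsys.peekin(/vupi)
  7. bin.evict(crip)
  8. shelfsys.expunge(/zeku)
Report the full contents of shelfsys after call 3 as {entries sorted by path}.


Answer: {vupi/, vupi/greple=kil}

Derivation:
Act: expunge[/misne]
Obs: ok
Act: dig[/vupi]
Obs: ok
Act: scribe[/vupi/greple; kil]
Obs: created
Act: expunge[/vupi]
Obs: ToolError: not empty
Act: scribe[/zeku; donu]
Obs: created
Act: peekin[/vupi]
Obs: [greple]
Act: evict[crip]
Obs: wipod
Act: expunge[/zeku]
Obs: ok


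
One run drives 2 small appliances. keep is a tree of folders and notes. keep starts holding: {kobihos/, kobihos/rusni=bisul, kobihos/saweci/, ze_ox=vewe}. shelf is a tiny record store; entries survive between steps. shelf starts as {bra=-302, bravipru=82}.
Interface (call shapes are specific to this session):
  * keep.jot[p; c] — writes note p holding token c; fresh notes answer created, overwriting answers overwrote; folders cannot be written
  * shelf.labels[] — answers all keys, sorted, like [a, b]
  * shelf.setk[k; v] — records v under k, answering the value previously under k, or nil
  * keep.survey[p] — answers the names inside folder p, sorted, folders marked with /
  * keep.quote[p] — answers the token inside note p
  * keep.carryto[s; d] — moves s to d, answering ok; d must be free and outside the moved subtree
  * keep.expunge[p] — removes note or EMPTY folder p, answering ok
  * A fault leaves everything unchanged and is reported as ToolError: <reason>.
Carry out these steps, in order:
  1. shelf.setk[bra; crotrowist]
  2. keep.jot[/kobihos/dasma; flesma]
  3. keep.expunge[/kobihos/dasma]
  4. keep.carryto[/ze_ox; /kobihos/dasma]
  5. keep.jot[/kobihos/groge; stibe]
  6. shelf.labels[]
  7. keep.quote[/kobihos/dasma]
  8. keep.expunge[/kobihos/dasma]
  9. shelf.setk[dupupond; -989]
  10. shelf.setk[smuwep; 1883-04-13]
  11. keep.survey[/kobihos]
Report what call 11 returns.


-- 1. shelf.setk(k='bra', v='crotrowist') : -302
-- 2. keep.jot(p='/kobihos/dasma', c='flesma') : created
-- 3. keep.expunge(p='/kobihos/dasma') : ok
-- 4. keep.carryto(s='/ze_ox', d='/kobihos/dasma') : ok
-- 5. keep.jot(p='/kobihos/groge', c='stibe') : created
-- 6. shelf.labels() : [bra, bravipru]
-- 7. keep.quote(p='/kobihos/dasma') : vewe
-- 8. keep.expunge(p='/kobihos/dasma') : ok
-- 9. shelf.setk(k='dupupond', v='-989') : nil
-- 10. shelf.setk(k='smuwep', v='1883-04-13') : nil
-- 11. keep.survey(p='/kobihos') : [groge, rusni, saweci/]

Answer: [groge, rusni, saweci/]


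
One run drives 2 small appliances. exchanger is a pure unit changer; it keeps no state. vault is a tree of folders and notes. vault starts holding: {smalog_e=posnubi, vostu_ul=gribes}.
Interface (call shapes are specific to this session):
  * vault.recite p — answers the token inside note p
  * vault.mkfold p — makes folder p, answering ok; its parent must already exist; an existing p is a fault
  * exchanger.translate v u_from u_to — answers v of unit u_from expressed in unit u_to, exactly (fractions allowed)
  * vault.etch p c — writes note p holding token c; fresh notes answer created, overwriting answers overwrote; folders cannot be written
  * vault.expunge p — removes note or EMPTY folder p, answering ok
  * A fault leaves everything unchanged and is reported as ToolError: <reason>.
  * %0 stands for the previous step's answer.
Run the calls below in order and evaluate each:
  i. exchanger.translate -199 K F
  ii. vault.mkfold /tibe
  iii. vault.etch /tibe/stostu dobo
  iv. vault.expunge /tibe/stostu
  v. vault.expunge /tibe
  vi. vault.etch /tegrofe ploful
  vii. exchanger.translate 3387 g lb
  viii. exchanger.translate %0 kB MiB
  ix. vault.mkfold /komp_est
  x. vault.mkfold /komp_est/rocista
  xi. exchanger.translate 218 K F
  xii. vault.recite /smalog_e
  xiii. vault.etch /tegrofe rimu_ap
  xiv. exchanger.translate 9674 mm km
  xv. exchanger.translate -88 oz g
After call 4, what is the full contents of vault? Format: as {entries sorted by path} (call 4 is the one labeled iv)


Answer: {smalog_e=posnubi, tibe/, vostu_ul=gribes}

Derivation:
-- 1. exchanger.translate(v: -199, u_from: K, u_to: F) == -81787/100
-- 2. vault.mkfold(p: /tibe) == ok
-- 3. vault.etch(p: /tibe/stostu, c: dobo) == created
-- 4. vault.expunge(p: /tibe/stostu) == ok
-- 5. vault.expunge(p: /tibe) == ok
-- 6. vault.etch(p: /tegrofe, c: ploful) == created
-- 7. exchanger.translate(v: 3387, u_from: g, u_to: lb) == 338700000/45359237
-- 8. exchanger.translate(v: %0, u_from: kB, u_to: MiB) == 1323046875/185791434752
-- 9. vault.mkfold(p: /komp_est) == ok
-- 10. vault.mkfold(p: /komp_est/rocista) == ok
-- 11. exchanger.translate(v: 218, u_from: K, u_to: F) == -6727/100
-- 12. vault.recite(p: /smalog_e) == posnubi
-- 13. vault.etch(p: /tegrofe, c: rimu_ap) == overwrote
-- 14. exchanger.translate(v: 9674, u_from: mm, u_to: km) == 4837/500000
-- 15. exchanger.translate(v: -88, u_from: oz, u_to: g) == -498951607/200000


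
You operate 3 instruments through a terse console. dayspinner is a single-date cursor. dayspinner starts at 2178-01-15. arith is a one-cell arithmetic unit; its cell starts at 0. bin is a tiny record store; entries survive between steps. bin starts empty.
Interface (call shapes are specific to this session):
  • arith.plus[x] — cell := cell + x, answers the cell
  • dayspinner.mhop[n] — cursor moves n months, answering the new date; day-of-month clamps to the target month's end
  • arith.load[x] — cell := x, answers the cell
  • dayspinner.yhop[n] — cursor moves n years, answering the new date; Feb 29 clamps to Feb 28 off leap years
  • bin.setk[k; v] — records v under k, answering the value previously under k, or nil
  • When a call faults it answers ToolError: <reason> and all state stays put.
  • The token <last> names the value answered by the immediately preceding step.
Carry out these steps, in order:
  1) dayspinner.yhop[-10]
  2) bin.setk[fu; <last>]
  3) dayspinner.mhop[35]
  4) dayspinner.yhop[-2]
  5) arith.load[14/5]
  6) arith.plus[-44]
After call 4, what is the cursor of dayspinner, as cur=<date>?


>> dayspinner.yhop(n=-10)
<< 2168-01-15
>> bin.setk(k=fu, v=<last>)
<< nil
>> dayspinner.mhop(n=35)
<< 2170-12-15
>> dayspinner.yhop(n=-2)
<< 2168-12-15
>> arith.load(x=14/5)
<< 14/5
>> arith.plus(x=-44)
<< -206/5

Answer: cur=2168-12-15


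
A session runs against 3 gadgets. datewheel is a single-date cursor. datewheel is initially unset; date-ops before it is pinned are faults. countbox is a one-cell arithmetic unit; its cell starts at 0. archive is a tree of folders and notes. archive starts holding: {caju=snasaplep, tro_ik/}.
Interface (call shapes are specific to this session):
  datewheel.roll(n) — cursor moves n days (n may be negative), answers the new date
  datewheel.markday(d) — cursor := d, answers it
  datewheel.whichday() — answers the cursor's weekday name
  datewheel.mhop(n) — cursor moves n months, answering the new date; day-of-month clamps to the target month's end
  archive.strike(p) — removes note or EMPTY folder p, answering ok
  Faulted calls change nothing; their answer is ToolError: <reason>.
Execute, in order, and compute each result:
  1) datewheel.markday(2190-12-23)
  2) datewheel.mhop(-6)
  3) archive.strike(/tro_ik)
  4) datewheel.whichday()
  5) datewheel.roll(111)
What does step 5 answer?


Answer: 2190-10-12

Derivation:
Step: datewheel.markday[2190-12-23]
Result: 2190-12-23
Step: datewheel.mhop[-6]
Result: 2190-06-23
Step: archive.strike[/tro_ik]
Result: ok
Step: datewheel.whichday[]
Result: Wednesday
Step: datewheel.roll[111]
Result: 2190-10-12


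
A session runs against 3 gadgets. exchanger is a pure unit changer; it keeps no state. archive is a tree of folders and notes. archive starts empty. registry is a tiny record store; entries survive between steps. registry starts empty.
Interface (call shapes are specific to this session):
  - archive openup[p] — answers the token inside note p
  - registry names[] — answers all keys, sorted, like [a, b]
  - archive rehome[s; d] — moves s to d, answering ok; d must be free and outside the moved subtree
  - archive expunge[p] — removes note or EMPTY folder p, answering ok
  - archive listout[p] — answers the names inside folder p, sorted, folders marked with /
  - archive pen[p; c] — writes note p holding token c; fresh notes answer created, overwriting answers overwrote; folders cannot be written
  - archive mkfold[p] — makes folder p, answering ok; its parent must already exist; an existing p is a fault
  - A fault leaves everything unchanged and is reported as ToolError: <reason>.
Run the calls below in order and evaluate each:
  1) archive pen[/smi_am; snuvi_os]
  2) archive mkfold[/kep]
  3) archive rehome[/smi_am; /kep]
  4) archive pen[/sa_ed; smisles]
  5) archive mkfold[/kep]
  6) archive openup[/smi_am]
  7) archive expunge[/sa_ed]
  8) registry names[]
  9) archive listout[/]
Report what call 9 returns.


Answer: [kep/, smi_am]

Derivation:
>> archive pen(p='/smi_am', c='snuvi_os')
<< created
>> archive mkfold(p='/kep')
<< ok
>> archive rehome(s='/smi_am', d='/kep')
<< ToolError: exists
>> archive pen(p='/sa_ed', c='smisles')
<< created
>> archive mkfold(p='/kep')
<< ToolError: exists
>> archive openup(p='/smi_am')
<< snuvi_os
>> archive expunge(p='/sa_ed')
<< ok
>> registry names()
<< []
>> archive listout(p='/')
<< [kep/, smi_am]


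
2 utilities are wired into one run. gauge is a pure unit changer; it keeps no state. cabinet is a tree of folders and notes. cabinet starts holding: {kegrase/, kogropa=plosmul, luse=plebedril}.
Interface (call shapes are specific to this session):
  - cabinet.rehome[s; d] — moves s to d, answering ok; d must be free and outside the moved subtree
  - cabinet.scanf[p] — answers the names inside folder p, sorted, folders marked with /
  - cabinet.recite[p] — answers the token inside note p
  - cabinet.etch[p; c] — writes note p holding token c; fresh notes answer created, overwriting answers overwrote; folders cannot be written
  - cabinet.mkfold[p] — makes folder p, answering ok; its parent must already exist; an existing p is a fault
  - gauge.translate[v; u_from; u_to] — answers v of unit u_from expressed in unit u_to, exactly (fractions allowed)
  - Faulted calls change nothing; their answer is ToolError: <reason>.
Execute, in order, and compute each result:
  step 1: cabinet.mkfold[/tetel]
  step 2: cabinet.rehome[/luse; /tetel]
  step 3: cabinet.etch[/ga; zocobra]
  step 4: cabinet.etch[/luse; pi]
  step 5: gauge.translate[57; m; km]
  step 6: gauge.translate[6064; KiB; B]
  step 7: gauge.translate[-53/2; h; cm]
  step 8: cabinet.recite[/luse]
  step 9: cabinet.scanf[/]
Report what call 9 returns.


Answer: [ga, kegrase/, kogropa, luse, tetel/]

Derivation:
→ cabinet.mkfold(p→/tetel)
← ok
→ cabinet.rehome(s→/luse, d→/tetel)
← ToolError: exists
→ cabinet.etch(p→/ga, c→zocobra)
← created
→ cabinet.etch(p→/luse, c→pi)
← overwrote
→ gauge.translate(v→57, u_from→m, u_to→km)
← 57/1000
→ gauge.translate(v→6064, u_from→KiB, u_to→B)
← 6209536
→ gauge.translate(v→-53/2, u_from→h, u_to→cm)
← ToolError: incompatible units
→ cabinet.recite(p→/luse)
← pi
→ cabinet.scanf(p→/)
← [ga, kegrase/, kogropa, luse, tetel/]


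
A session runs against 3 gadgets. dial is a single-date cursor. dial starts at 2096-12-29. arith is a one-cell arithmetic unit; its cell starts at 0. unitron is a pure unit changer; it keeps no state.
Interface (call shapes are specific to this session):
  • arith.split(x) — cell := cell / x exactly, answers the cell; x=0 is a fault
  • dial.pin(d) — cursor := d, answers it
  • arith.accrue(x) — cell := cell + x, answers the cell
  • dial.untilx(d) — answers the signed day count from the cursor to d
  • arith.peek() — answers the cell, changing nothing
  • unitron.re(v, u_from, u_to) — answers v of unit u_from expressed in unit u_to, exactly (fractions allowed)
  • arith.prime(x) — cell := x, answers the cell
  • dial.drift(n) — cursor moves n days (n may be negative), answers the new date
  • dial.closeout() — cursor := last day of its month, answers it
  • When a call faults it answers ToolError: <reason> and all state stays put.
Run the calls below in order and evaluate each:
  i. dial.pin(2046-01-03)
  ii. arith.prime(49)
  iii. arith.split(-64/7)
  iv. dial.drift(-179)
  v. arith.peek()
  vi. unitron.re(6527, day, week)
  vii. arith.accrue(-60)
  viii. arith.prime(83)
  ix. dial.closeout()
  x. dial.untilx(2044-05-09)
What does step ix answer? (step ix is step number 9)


Calling pin(d=2046-01-03), giving 2046-01-03.
I use prime(x=49), which returns 49.
Now I run split(x=-64/7), which returns -343/64.
Now I run drift(n=-179), and get 2045-07-08.
Calling peek, and see -343/64.
Using re(v=6527, u_from=day, u_to=week), → 6527/7.
I call accrue(x=-60), and see -4183/64.
Now I run prime(x=83), yielding 83.
I try closeout, yielding 2045-07-31.
I use untilx(d=2044-05-09), yielding -448.

Answer: 2045-07-31


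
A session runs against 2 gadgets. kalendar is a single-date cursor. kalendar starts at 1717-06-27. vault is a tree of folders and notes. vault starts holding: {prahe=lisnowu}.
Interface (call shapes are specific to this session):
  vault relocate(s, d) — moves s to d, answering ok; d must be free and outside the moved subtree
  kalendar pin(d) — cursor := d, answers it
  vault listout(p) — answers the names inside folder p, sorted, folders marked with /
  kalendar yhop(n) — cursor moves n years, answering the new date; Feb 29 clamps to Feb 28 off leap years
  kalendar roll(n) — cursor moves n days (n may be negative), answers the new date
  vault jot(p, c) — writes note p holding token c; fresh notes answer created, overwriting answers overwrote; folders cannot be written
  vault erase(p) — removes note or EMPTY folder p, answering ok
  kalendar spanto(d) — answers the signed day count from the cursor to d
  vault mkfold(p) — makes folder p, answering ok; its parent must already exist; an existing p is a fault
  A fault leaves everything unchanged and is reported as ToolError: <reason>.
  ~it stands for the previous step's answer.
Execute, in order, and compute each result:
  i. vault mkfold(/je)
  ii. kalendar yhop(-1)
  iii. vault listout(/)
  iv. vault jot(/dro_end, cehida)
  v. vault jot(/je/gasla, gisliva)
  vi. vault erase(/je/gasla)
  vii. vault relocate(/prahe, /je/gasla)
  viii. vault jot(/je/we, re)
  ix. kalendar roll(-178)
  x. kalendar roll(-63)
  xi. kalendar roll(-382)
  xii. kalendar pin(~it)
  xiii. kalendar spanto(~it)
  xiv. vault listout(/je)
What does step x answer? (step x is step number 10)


Using vault mkfold with p→/je, and see ok.
I use kalendar yhop with n→-1, which returns 1716-06-27.
Now I run vault listout with p→/, → [je/, prahe].
Then vault jot with p→/dro_end, c→cehida, → created.
Now I run vault jot with p→/je/gasla, c→gisliva, and get created.
I use vault erase with p→/je/gasla, which returns ok.
Now I run vault relocate with s→/prahe, d→/je/gasla, and see ok.
Next I call vault jot with p→/je/we, c→re: created.
Using kalendar roll with n→-178, — result: 1716-01-01.
I run kalendar roll with n→-63, → 1715-10-30.
I run kalendar roll with n→-382, and see 1714-10-13.
I invoke kalendar pin with d→~it, and see 1714-10-13.
I try kalendar spanto with d→~it, — result: 0.
Next I call vault listout with p→/je, — result: [gasla, we].

Answer: 1715-10-30


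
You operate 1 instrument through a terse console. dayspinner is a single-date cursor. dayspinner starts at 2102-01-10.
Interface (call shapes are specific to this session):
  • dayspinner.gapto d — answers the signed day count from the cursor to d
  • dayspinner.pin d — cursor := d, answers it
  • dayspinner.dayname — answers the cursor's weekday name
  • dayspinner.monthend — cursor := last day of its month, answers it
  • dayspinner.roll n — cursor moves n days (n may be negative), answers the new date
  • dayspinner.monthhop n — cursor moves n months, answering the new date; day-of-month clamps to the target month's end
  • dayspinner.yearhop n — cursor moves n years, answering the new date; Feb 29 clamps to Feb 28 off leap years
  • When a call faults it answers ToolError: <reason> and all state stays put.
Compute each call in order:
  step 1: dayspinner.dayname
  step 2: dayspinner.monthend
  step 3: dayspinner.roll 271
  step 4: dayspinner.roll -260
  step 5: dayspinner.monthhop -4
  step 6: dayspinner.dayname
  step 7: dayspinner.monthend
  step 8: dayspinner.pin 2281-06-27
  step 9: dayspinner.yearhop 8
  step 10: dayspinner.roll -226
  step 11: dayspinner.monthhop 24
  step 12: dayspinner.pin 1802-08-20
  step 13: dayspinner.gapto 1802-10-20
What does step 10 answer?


Answer: 2288-11-13

Derivation:
Next I call dayspinner.dayname(), and see Tuesday.
Then dayspinner.monthend: 2102-01-31.
Now I run dayspinner.roll with n: 271, → 2102-10-29.
I invoke dayspinner.roll with n: -260, — result: 2102-02-11.
I use dayspinner.monthhop with n: -4, and observe 2101-10-11.
Now I run dayspinner.dayname(), which returns Tuesday.
I try dayspinner.monthend, and observe 2101-10-31.
Using dayspinner.pin with d: 2281-06-27, → 2281-06-27.
Using dayspinner.yearhop with n: 8, giving 2289-06-27.
I invoke dayspinner.roll with n: -226, yielding 2288-11-13.
Calling dayspinner.monthhop with n: 24, and observe 2290-11-13.
Using dayspinner.pin with d: 1802-08-20, and see 1802-08-20.
Calling dayspinner.gapto with d: 1802-10-20, → 61.


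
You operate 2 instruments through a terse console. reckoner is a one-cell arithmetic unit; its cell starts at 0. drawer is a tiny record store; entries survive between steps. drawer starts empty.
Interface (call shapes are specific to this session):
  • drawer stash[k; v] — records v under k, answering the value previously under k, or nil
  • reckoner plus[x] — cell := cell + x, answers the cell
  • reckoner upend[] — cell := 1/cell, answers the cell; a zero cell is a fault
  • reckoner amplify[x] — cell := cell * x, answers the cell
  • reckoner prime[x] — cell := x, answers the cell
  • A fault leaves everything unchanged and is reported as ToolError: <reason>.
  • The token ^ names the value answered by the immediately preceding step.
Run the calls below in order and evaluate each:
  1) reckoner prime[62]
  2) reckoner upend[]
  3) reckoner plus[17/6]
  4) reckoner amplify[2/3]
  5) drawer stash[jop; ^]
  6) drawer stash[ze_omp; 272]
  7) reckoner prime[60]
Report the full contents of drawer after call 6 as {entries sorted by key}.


[in] reckoner prime x→62
  62
[in] reckoner upend
  1/62
[in] reckoner plus x→17/6
  265/93
[in] reckoner amplify x→2/3
  530/279
[in] drawer stash k→jop v→^
  nil
[in] drawer stash k→ze_omp v→272
  nil
[in] reckoner prime x→60
  60

Answer: {jop=530/279, ze_omp=272}


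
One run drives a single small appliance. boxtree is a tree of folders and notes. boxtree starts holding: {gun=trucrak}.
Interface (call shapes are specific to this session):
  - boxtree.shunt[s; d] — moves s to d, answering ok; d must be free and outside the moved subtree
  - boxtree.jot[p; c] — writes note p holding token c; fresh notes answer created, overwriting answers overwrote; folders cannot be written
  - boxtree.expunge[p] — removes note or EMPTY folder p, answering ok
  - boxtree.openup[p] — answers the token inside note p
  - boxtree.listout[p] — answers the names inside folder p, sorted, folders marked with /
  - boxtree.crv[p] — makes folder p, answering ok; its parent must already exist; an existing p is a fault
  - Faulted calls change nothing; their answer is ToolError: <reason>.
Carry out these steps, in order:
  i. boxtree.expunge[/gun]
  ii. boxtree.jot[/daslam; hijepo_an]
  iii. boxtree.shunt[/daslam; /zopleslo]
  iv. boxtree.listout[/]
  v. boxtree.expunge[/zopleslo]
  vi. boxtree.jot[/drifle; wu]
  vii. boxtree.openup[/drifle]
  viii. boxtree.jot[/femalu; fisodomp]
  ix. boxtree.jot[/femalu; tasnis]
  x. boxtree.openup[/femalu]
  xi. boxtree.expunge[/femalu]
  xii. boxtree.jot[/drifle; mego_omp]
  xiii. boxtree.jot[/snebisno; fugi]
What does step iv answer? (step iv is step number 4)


Answer: [zopleslo]

Derivation:
-> expunge(p=/gun)
<- ok
-> jot(p=/daslam, c=hijepo_an)
<- created
-> shunt(s=/daslam, d=/zopleslo)
<- ok
-> listout(p=/)
<- [zopleslo]
-> expunge(p=/zopleslo)
<- ok
-> jot(p=/drifle, c=wu)
<- created
-> openup(p=/drifle)
<- wu
-> jot(p=/femalu, c=fisodomp)
<- created
-> jot(p=/femalu, c=tasnis)
<- overwrote
-> openup(p=/femalu)
<- tasnis
-> expunge(p=/femalu)
<- ok
-> jot(p=/drifle, c=mego_omp)
<- overwrote
-> jot(p=/snebisno, c=fugi)
<- created


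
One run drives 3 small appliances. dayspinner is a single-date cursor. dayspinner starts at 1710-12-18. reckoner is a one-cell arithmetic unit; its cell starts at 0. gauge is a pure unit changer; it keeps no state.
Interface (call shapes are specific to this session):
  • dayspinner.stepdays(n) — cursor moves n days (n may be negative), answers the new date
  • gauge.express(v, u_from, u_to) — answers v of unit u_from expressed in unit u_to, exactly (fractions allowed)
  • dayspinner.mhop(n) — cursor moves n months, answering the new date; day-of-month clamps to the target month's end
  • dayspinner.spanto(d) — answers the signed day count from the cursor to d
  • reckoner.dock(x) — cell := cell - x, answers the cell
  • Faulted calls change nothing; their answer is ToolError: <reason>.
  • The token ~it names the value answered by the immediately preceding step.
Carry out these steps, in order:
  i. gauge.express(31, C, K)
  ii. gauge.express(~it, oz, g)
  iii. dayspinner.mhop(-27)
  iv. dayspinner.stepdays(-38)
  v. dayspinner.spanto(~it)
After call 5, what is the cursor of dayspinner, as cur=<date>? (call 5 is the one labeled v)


Answer: cur=1708-08-11

Derivation:
→ gauge.express(v='31', u_from='C', u_to='K')
← 6083/20
→ gauge.express(v='~it', u_from='oz', u_to='g')
← 275920238671/32000000
→ dayspinner.mhop(n='-27')
← 1708-09-18
→ dayspinner.stepdays(n='-38')
← 1708-08-11
→ dayspinner.spanto(d='~it')
← 0
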